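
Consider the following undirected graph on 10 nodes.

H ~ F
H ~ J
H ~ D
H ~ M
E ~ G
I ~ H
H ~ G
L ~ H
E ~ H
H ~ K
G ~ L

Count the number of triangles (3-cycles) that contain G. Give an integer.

2

G's neighbors: E, H, and L.
Neighbor pairs that are themselves tied: G–E–H; G–H–L. Each forms one triangle with G, for 2 in total.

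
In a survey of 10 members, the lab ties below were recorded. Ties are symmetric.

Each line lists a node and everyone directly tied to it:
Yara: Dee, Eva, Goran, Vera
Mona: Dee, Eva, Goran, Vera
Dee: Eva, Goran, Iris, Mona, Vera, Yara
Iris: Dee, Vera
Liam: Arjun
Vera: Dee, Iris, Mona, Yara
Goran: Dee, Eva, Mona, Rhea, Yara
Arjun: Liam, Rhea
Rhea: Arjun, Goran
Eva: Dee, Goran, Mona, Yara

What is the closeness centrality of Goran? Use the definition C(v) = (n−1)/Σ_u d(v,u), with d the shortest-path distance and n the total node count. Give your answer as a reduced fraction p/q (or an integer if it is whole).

Distances from Goran: Arjun:2, Dee:1, Eva:1, Iris:2, Liam:3, Mona:1, Rhea:1, Vera:2, Yara:1. Sum = 14.
n = 10, so closeness = 9/14.

9/14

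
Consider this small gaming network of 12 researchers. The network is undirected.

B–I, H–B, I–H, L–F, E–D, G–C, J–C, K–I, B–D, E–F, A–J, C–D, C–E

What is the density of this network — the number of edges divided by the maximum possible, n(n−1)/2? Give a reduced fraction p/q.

There are 13 edges and 12 nodes, so the maximum possible is C(12,2) = 66.
Density = 13/66.

13/66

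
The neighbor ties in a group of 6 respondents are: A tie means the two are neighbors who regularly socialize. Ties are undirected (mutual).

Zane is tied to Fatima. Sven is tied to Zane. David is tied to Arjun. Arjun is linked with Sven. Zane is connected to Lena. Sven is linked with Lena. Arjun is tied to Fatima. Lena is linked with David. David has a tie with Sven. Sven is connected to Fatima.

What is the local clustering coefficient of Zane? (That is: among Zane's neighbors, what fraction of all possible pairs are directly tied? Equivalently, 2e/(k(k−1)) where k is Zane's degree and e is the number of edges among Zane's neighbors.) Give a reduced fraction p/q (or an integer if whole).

Zane's neighbors: Fatima, Lena, and Sven (k = 3).
Possible neighbor pairs: C(3,2) = 3. Edges among them: Fatima–Sven, Lena–Sven → e = 2.
Clustering(Zane) = 2/3.

2/3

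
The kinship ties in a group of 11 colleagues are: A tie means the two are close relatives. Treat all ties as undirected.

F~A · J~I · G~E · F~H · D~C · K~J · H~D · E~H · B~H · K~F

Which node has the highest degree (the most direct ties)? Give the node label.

H

Degrees — A:1, B:1, C:1, D:2, E:2, F:3, G:1, H:4, I:1, J:2, K:2.
The maximum is 4, attained only by H.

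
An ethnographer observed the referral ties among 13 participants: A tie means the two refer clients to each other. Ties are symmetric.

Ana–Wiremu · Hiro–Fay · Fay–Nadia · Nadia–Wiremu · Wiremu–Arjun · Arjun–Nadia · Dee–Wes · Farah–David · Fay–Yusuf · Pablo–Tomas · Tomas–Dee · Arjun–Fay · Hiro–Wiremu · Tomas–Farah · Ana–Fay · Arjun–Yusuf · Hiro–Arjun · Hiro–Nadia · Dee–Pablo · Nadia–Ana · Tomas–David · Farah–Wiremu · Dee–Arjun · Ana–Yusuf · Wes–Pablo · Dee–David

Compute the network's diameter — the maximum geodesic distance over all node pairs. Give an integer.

Eccentricity of each node (its greatest distance to any other): Ana:4, Arjun:2, David:3, Dee:3, Farah:3, Fay:3, Hiro:3, Nadia:3, Pablo:4, Tomas:3, Wes:4, Wiremu:3, Yusuf:3.
The maximum eccentricity is 4, realized for instance by the pair Wes–Ana via Wes – Dee – Arjun – Wiremu – Ana. So the diameter is 4.

4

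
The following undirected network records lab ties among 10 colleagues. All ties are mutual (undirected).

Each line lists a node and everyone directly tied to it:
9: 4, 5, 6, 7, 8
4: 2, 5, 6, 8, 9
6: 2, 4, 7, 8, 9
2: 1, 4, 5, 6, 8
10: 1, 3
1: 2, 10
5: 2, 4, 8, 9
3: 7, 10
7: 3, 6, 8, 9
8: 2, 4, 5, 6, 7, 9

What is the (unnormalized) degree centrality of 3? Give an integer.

2

3 is directly tied to 7 and 10. That is 2 neighbors, so the degree of 3 is 2.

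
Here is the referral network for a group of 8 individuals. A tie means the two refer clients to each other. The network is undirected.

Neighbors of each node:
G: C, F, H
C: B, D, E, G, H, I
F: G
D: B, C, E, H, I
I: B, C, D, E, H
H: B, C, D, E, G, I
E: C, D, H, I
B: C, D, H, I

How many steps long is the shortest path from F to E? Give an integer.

One shortest route is F – G – C – E, which uses 3 edges, and at distance 2 from F we only reach {C, H}, which does not include E. So d(F,E) = 3.

3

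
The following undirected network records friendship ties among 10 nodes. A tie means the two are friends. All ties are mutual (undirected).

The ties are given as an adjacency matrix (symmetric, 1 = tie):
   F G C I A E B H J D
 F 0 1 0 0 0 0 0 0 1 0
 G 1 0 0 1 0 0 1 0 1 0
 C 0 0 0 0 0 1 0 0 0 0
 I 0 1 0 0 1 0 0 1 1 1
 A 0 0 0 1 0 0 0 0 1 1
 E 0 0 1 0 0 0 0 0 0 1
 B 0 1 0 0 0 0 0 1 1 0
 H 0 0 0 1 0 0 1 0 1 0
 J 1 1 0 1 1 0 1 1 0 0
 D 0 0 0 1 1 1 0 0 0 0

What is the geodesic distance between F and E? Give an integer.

One shortest route is F – G – I – D – E, which uses 4 edges, and at distance 3 from F we only reach {D}, which does not include E. So d(F,E) = 4.

4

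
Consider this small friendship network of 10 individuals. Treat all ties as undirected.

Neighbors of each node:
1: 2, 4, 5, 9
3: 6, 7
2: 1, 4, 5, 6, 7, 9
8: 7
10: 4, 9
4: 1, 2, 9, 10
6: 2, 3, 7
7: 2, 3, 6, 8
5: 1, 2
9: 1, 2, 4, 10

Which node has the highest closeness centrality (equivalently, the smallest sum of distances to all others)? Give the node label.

Farness (sum of distances to all others) for each node — 1:16, 2:12, 3:22, 4:16, 5:19, 6:16, 7:15, 8:23, 9:16, 10:23.
The smallest farness is 12, for 2, so 2 has the highest closeness.

2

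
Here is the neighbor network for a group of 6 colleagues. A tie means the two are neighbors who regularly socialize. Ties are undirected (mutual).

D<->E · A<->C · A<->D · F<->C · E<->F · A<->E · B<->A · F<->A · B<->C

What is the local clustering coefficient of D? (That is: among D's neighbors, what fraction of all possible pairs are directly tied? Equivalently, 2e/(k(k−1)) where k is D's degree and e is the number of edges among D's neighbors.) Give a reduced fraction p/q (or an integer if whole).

1

D's neighbors: A and E (k = 2).
Possible neighbor pairs: C(2,2) = 1. Edges among them: A–E → e = 1.
Clustering(D) = 1/1.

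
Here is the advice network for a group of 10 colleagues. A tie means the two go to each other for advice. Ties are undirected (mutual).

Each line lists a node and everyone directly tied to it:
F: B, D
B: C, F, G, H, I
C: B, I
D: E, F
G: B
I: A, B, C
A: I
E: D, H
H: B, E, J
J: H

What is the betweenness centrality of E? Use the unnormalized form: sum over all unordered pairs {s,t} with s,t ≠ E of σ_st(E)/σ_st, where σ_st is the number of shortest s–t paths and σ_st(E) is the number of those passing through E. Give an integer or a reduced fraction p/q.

Pairs whose geodesics pass through E — J–D: 1; H–D: 1.
All other pairs contribute 0.
Summing the contributions gives betweenness(E) = 2.

2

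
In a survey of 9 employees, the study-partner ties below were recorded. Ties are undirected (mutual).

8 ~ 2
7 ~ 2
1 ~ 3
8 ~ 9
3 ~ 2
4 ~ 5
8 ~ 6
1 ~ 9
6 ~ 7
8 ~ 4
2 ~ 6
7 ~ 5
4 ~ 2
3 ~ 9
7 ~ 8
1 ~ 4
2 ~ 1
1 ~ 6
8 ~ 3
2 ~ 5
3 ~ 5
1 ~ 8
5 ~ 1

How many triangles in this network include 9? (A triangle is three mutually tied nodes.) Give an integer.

9's neighbors: 1, 3, and 8.
Neighbor pairs that are themselves tied: 9–1–3; 9–1–8; 9–3–8. Each forms one triangle with 9, for 3 in total.

3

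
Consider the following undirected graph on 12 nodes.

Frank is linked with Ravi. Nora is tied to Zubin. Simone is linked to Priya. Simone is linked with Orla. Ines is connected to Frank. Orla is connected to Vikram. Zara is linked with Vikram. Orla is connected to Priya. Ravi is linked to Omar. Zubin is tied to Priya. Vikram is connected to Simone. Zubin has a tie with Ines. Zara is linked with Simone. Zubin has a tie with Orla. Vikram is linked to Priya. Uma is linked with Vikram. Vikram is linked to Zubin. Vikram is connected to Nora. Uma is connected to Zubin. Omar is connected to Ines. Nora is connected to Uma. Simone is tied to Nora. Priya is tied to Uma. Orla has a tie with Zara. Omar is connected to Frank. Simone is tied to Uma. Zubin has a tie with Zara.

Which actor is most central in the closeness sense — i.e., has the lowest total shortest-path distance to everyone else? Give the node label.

Zubin

Farness (sum of distances to all others) for each node — Frank:27, Ines:20, Nora:22, Omar:27, Orla:21, Priya:21, Ravi:36, Simone:24, Uma:21, Vikram:19, Zara:22, Zubin:16.
The smallest farness is 16, for Zubin, so Zubin has the highest closeness.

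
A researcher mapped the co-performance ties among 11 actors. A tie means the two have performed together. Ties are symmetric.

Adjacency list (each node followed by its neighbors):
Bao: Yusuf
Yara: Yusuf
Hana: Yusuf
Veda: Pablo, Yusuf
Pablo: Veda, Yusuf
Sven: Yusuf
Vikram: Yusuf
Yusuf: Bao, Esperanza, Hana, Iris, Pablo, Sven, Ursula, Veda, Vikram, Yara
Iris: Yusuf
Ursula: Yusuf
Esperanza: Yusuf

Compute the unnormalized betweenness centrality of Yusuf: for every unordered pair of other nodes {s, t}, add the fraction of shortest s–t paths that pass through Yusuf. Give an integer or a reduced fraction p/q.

Pairs whose geodesics pass through Yusuf — Esperanza–Sven: 1; Esperanza–Ursula: 1; Esperanza–Vikram: 1; Esperanza–Veda: 1; Esperanza–Bao: 1; Esperanza–Hana: 1; Esperanza–Iris: 1; Esperanza–Yara: 1; Esperanza–Pablo: 1; Sven–Ursula: 1; Sven–Vikram: 1; Sven–Veda: 1; Sven–Bao: 1; Sven–Hana: 1 … (+30 more pairs).
All other pairs contribute 0.
Summing the contributions gives betweenness(Yusuf) = 44.

44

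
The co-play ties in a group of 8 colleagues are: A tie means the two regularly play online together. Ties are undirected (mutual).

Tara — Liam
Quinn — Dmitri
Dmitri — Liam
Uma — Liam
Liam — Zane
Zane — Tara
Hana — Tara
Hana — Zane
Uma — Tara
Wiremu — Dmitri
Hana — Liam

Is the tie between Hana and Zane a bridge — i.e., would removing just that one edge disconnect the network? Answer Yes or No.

Even without that edge, Hana still reaches Zane via Hana – Liam – Zane, so the network stays connected. Not a bridge.

No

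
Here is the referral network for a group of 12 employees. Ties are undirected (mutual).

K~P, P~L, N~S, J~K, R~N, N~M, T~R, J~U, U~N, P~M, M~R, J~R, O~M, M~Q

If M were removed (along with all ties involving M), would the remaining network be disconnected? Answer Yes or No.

Removing M leaves {O} with no path to {J, K, L, N, P, R, S, T, and U}, so the network splits into 3 components. M is a cut vertex.

Yes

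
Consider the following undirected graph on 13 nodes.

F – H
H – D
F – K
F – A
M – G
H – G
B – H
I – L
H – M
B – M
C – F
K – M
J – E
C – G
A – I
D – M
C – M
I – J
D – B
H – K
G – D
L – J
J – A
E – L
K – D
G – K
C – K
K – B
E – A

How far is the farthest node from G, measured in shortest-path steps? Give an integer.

Distances from G: A:3, B:2, C:1, D:1, E:4, F:2, H:1, I:4, J:4, K:1, L:5, M:1.
The largest is 5 (to L), so the eccentricity of G is 5.

5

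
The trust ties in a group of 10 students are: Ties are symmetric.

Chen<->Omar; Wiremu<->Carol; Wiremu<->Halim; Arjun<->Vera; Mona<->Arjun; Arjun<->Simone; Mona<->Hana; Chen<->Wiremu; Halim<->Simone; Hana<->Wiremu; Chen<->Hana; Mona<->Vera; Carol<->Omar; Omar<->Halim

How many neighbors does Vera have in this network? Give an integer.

Vera is directly tied to Arjun and Mona. That is 2 neighbors, so the degree of Vera is 2.

2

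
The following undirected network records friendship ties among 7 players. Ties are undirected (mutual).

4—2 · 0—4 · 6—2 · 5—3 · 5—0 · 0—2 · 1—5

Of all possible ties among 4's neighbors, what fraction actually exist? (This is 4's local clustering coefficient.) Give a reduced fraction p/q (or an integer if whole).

1

4's neighbors: 0 and 2 (k = 2).
Possible neighbor pairs: C(2,2) = 1. Edges among them: 0–2 → e = 1.
Clustering(4) = 1/1.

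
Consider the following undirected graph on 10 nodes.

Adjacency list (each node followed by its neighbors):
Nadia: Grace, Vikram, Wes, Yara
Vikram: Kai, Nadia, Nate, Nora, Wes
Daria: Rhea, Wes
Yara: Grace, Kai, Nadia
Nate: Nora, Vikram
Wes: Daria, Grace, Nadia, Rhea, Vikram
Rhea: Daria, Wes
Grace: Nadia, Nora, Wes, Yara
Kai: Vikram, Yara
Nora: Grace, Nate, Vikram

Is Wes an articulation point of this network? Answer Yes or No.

Yes

Removing Wes leaves {Grace, Kai, Nadia, Nate, Nora, Vikram, and Yara} with no path to {Daria and Rhea}, so the network splits into 2 components. Wes is a cut vertex.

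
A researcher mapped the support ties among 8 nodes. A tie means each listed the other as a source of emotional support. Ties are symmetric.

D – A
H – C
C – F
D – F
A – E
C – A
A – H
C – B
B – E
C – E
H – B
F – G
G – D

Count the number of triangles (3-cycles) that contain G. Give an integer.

1

G's neighbors: D and F.
Neighbor pairs that are themselves tied: G–D–F. Each forms one triangle with G, for 1 in total.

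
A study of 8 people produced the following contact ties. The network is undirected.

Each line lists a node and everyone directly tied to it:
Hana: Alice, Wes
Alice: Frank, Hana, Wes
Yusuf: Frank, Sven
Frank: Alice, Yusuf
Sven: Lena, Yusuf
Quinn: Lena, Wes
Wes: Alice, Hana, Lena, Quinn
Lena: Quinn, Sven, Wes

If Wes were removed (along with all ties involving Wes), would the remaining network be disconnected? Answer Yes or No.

No

Even without Wes, every remaining node can still reach every other (the residual graph is connected), so Wes is not a cut vertex.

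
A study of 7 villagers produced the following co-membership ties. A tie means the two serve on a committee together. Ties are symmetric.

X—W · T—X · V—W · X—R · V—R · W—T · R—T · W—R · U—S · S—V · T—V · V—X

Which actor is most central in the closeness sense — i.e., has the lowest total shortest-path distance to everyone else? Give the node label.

V

Farness (sum of distances to all others) for each node — R:9, S:10, T:9, U:15, V:7, W:9, X:9.
The smallest farness is 7, for V, so V has the highest closeness.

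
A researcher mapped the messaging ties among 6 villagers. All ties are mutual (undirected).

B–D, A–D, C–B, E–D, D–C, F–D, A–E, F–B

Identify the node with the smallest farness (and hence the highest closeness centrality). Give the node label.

Farness (sum of distances to all others) for each node — A:8, B:7, C:8, D:5, E:8, F:8.
The smallest farness is 5, for D, so D has the highest closeness.

D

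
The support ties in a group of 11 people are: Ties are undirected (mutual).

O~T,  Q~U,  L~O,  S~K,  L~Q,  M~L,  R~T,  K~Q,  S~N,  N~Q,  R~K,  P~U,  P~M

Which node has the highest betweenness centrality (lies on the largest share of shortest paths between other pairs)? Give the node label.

Unnormalized betweenness of each node: K:71/6, L:29/2, M:3, N:17/6, O:16/3, P:1, Q:131/6, R:9/2, S:4/3, T:17/6, U:5.
Q has the largest value, 131/6, making it the main broker — the node through which the most shortest paths run.

Q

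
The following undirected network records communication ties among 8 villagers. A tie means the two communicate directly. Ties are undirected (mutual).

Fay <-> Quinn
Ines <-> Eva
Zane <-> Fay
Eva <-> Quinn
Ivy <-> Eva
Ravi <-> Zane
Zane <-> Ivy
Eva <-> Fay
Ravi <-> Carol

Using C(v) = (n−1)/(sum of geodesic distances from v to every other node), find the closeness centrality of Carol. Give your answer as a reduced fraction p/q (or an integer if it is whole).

Distances from Carol: Eva:4, Fay:3, Ines:5, Ivy:3, Quinn:4, Ravi:1, Zane:2. Sum = 22.
n = 8, so closeness = 7/22.

7/22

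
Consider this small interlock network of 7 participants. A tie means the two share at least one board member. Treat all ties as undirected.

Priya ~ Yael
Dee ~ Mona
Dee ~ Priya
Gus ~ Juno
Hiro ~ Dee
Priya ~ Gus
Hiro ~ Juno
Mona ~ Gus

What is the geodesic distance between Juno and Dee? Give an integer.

One shortest route is Juno – Hiro – Dee, which uses 2 edges, and Juno and Dee are not directly tied, so nothing shorter exists. So d(Juno,Dee) = 2.

2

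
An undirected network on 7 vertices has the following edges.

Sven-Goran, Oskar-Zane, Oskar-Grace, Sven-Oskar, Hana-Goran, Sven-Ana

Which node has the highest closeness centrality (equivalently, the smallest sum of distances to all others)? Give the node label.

Farness (sum of distances to all others) for each node — Ana:14, Goran:12, Grace:15, Hana:17, Oskar:10, Sven:9, Zane:15.
The smallest farness is 9, for Sven, so Sven has the highest closeness.

Sven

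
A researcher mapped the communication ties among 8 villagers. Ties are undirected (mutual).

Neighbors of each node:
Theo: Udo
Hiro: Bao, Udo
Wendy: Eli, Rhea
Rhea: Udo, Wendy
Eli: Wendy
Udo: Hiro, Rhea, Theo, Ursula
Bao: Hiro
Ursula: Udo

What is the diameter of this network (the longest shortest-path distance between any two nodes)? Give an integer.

5

Eccentricity of each node (its greatest distance to any other): Bao:5, Eli:5, Hiro:4, Rhea:3, Theo:4, Udo:3, Ursula:4, Wendy:4.
The maximum eccentricity is 5, realized for instance by the pair Eli–Bao via Eli – Wendy – Rhea – Udo – Hiro – Bao. So the diameter is 5.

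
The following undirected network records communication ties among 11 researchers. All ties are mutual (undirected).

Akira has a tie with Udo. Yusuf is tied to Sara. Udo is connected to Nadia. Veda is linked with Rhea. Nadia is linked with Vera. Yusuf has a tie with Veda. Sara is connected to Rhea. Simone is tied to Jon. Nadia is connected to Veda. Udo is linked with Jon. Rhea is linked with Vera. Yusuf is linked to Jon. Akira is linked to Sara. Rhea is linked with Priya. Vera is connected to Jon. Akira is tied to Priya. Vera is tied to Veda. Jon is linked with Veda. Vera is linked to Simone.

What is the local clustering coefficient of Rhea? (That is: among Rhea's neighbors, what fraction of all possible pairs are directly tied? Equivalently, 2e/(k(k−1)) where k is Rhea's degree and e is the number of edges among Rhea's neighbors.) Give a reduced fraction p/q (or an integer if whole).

Rhea's neighbors: Priya, Sara, Veda, and Vera (k = 4).
Possible neighbor pairs: C(4,2) = 6. Edges among them: Veda–Vera → e = 1.
Clustering(Rhea) = 1/6.

1/6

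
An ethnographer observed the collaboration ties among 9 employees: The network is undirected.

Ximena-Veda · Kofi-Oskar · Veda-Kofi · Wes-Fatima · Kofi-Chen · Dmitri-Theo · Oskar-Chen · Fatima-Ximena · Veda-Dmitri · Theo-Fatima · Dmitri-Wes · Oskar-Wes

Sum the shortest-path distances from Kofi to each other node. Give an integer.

15

Distances from Kofi: Chen:1, Dmitri:2, Fatima:3, Oskar:1, Theo:3, Veda:1, Wes:2, Ximena:2.
Sum = 1 + 2 + 3 + 1 + 3 + 1 + 2 + 2 = 15.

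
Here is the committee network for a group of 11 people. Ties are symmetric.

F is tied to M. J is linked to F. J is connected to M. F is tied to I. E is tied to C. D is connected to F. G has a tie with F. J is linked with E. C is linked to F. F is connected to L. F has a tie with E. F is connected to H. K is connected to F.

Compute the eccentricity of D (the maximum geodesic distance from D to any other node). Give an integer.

2

Distances from D: C:2, E:2, F:1, G:2, H:2, I:2, J:2, K:2, L:2, M:2.
The largest is 2 (to E, L, I, J, C, K, H, M, and G), so the eccentricity of D is 2.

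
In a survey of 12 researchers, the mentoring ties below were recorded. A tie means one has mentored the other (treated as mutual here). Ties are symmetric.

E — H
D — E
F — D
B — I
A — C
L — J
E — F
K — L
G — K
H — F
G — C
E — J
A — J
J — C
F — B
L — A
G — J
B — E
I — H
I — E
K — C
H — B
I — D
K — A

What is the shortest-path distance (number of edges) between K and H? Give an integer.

One shortest route is K – A – J – E – H, which uses 4 edges, and at distance 3 from K we only reach {E}, which does not include H. So d(K,H) = 4.

4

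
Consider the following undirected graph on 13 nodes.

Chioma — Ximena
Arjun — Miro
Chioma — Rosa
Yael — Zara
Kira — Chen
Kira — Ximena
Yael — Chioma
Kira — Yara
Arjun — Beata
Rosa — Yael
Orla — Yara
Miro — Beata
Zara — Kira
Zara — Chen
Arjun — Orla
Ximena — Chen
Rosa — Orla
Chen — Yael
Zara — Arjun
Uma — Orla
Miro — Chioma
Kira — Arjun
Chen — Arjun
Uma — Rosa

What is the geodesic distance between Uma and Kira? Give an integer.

3

One shortest route is Uma – Orla – Arjun – Kira, which uses 3 edges, and at distance 2 from Uma we only reach {Arjun, Chioma, Yael, Yara}, which does not include Kira. So d(Uma,Kira) = 3.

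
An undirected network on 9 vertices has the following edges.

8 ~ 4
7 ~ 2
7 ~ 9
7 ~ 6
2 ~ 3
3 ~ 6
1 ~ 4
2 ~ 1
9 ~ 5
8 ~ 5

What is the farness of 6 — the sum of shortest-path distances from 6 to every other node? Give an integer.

Distances from 6: 1:3, 2:2, 3:1, 4:4, 5:3, 7:1, 8:4, 9:2.
Sum = 3 + 2 + 1 + 4 + 3 + 1 + 4 + 2 = 20.

20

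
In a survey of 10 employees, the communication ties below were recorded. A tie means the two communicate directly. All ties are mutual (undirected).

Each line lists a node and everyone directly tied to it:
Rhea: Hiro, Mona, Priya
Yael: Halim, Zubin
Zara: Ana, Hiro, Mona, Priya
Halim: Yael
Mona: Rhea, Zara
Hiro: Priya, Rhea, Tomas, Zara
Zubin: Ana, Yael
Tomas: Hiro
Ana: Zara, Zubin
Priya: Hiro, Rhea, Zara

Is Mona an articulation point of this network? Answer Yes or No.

No

Even without Mona, every remaining node can still reach every other (the residual graph is connected), so Mona is not a cut vertex.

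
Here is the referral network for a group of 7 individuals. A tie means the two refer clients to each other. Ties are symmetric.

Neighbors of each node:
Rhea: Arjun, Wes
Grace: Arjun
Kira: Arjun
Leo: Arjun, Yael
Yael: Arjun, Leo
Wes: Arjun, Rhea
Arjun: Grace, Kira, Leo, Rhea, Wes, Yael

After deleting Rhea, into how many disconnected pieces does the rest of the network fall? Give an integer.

Rhea's neighbors (Arjun and Wes) remain reachable from one another through other ties, so the rest of the network stays in one piece.

1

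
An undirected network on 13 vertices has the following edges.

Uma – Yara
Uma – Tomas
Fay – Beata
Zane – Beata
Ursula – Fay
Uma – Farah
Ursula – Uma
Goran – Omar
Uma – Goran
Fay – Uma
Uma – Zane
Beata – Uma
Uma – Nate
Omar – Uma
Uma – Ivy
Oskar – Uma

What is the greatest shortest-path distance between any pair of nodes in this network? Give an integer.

Eccentricity of each node (its greatest distance to any other): Beata:2, Farah:2, Fay:2, Goran:2, Ivy:2, Nate:2, Omar:2, Oskar:2, Tomas:2, Uma:1, Ursula:2, Yara:2, Zane:2.
The maximum eccentricity is 2, realized for instance by the pair Goran–Tomas via Goran – Uma – Tomas. So the diameter is 2.

2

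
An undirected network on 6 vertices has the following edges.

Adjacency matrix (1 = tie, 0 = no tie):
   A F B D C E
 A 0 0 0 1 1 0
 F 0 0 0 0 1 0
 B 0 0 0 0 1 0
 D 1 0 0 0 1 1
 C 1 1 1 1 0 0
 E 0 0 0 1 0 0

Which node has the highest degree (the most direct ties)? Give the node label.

C

Degrees — A:2, B:1, C:4, D:3, E:1, F:1.
The maximum is 4, attained only by C.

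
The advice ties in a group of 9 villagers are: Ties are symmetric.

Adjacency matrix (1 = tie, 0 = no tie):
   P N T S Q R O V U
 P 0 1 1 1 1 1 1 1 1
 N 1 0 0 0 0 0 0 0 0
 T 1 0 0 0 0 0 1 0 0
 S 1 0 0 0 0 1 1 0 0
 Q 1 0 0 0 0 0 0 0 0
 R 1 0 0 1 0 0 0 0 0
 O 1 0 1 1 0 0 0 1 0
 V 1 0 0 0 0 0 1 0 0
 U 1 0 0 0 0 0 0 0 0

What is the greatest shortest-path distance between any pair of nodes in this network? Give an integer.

Eccentricity of each node (its greatest distance to any other): N:2, O:2, P:1, Q:2, R:2, S:2, T:2, U:2, V:2.
The maximum eccentricity is 2, realized for instance by the pair N–T via N – P – T. So the diameter is 2.

2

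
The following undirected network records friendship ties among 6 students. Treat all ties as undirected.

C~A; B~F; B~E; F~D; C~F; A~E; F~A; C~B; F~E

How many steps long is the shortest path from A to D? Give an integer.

One shortest route is A – F – D, which uses 2 edges, and A and D are not directly tied, so nothing shorter exists. So d(A,D) = 2.

2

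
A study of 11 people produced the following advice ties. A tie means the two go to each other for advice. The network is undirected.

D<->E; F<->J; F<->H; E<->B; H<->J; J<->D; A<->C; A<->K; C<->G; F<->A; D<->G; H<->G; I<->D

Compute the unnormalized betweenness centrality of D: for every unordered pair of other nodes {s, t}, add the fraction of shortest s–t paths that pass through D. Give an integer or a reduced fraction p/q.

143/6

Pairs whose geodesics pass through D — E–H: 2/2; E–K: 2/2; E–A: 2/2; E–F: 1; E–G: 1; E–J: 1; E–I: 1; E–C: 1; B–H: 2/2; B–K: 2/2; B–A: 2/2; B–F: 1; B–G: 1; B–J: 1 … (+11 more pairs).
All other pairs contribute 0.
Summing the contributions gives betweenness(D) = 143/6.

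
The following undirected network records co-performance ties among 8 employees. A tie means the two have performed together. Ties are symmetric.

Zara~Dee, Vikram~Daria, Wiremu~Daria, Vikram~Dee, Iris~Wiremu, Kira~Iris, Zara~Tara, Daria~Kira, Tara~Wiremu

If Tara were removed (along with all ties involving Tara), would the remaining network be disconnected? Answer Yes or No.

No

Even without Tara, every remaining node can still reach every other (the residual graph is connected), so Tara is not a cut vertex.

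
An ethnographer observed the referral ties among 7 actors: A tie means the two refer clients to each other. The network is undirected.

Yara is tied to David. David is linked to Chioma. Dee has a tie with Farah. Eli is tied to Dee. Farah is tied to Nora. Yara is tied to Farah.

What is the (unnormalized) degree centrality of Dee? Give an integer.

2

Dee is directly tied to Eli and Farah. That is 2 neighbors, so the degree of Dee is 2.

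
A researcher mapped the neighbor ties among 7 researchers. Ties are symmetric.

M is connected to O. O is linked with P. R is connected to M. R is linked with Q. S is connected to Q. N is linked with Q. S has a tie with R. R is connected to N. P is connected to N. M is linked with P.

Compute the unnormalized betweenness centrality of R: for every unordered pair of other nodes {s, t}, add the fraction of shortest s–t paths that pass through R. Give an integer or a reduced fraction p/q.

Pairs whose geodesics pass through R — N–S: 1/2; N–M: 1/2; S–M: 1; S–P: 2/3; S–O: 1; Q–M: 1; Q–O: 1/2.
All other pairs contribute 0.
Summing the contributions gives betweenness(R) = 31/6.

31/6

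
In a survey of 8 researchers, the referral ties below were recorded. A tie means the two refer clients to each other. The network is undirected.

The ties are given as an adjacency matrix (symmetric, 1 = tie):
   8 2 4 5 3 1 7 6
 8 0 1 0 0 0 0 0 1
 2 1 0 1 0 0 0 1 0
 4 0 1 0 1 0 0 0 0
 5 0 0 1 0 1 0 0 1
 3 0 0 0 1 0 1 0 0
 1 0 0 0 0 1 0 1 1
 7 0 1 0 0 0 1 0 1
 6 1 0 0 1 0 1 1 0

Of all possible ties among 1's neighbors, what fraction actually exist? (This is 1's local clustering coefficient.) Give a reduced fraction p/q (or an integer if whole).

1's neighbors: 3, 6, and 7 (k = 3).
Possible neighbor pairs: C(3,2) = 3. Edges among them: 6–7 → e = 1.
Clustering(1) = 1/3.

1/3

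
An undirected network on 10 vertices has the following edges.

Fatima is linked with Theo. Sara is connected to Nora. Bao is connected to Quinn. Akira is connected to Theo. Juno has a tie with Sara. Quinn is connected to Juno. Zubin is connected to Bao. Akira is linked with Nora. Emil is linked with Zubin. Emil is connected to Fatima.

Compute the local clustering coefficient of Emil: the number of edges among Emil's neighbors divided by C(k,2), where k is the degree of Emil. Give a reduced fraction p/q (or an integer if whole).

Emil's neighbors: Fatima and Zubin (k = 2).
Possible neighbor pairs: C(2,2) = 1. Edges among them: none → e = 0.
Clustering(Emil) = 0/1.

0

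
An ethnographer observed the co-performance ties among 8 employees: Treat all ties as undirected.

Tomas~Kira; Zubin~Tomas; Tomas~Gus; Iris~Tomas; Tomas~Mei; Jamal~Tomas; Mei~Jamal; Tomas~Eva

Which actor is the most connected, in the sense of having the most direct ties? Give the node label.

Degrees — Eva:1, Gus:1, Iris:1, Jamal:2, Kira:1, Mei:2, Tomas:7, Zubin:1.
The maximum is 7, attained only by Tomas.

Tomas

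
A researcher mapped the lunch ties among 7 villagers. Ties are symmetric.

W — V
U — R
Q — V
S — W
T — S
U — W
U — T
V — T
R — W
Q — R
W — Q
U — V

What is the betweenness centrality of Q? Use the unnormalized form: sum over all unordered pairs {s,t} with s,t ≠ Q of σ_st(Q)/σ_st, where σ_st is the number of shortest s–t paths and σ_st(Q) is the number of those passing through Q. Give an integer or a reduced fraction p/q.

1/3

Pairs whose geodesics pass through Q — V–R: 1/3.
All other pairs contribute 0.
Summing the contributions gives betweenness(Q) = 1/3.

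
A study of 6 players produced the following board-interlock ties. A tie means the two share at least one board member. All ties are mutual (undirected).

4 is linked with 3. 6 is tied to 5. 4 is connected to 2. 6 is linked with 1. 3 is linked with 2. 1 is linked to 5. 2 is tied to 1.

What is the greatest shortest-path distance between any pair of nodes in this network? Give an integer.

Eccentricity of each node (its greatest distance to any other): 1:2, 2:2, 3:3, 4:3, 5:3, 6:3.
The maximum eccentricity is 3, realized for instance by the pair 6–3 via 6 – 1 – 2 – 3. So the diameter is 3.

3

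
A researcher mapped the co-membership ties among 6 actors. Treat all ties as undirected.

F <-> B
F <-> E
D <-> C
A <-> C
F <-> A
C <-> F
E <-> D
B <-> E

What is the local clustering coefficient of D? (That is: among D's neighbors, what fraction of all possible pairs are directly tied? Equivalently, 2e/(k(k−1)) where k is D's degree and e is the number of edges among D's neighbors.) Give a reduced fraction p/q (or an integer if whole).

0

D's neighbors: C and E (k = 2).
Possible neighbor pairs: C(2,2) = 1. Edges among them: none → e = 0.
Clustering(D) = 0/1.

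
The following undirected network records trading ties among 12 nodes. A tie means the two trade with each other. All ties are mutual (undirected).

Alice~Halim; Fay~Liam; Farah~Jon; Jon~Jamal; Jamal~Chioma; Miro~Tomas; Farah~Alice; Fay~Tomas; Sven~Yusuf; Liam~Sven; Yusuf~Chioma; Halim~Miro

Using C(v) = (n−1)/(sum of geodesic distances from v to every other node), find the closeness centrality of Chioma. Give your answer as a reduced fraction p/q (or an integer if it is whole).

11/36

Distances from Chioma: Alice:4, Farah:3, Fay:4, Halim:5, Jamal:1, Jon:2, Liam:3, Miro:6, Sven:2, Tomas:5, Yusuf:1. Sum = 36.
n = 12, so closeness = 11/36.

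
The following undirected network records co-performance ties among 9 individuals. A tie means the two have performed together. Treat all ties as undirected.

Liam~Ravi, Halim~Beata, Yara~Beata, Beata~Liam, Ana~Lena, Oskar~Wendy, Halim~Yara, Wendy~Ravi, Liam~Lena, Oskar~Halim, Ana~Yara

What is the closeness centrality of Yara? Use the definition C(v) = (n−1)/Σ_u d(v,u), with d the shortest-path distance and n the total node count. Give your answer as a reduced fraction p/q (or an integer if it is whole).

8/15

Distances from Yara: Ana:1, Beata:1, Halim:1, Lena:2, Liam:2, Oskar:2, Ravi:3, Wendy:3. Sum = 15.
n = 9, so closeness = 8/15.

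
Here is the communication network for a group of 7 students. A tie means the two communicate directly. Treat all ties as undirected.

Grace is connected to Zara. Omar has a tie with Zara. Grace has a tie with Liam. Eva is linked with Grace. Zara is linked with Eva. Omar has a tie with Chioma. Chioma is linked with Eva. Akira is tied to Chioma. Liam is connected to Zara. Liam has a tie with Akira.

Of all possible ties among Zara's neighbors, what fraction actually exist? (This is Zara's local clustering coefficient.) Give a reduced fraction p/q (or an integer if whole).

Zara's neighbors: Eva, Grace, Liam, and Omar (k = 4).
Possible neighbor pairs: C(4,2) = 6. Edges among them: Eva–Grace, Grace–Liam → e = 2.
Clustering(Zara) = 2/6 = 1/3.

1/3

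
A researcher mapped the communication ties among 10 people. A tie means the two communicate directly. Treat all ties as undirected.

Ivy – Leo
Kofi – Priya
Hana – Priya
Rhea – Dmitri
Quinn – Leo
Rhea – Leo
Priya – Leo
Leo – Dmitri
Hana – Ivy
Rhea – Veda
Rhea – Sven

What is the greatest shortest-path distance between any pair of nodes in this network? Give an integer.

4

Eccentricity of each node (its greatest distance to any other): Dmitri:3, Hana:4, Ivy:3, Kofi:4, Leo:2, Priya:3, Quinn:3, Rhea:3, Sven:4, Veda:4.
The maximum eccentricity is 4, realized for instance by the pair Sven–Hana via Sven – Rhea – Leo – Ivy – Hana. So the diameter is 4.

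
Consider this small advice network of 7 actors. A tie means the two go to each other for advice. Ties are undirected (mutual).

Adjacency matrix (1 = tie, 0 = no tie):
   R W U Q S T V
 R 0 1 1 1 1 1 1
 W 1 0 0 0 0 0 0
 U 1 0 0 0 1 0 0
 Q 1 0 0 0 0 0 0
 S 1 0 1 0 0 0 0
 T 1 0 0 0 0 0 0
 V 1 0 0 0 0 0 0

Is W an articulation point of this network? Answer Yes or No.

Even without W, every remaining node can still reach every other (the residual graph is connected), so W is not a cut vertex.

No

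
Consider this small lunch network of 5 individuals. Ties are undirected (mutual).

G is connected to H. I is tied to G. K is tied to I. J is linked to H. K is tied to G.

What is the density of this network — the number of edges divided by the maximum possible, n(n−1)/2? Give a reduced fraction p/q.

There are 5 edges and 5 nodes, so the maximum possible is C(5,2) = 10.
Density = 5/10 = 1/2.

1/2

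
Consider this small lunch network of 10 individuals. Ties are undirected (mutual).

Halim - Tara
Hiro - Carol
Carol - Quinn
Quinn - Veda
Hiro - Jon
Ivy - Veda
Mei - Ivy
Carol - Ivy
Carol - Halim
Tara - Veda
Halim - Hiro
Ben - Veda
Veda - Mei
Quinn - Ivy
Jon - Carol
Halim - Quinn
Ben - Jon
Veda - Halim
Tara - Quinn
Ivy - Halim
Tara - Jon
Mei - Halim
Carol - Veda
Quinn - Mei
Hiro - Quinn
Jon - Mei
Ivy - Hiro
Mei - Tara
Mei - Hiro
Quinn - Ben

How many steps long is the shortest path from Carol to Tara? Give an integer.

2

One shortest route is Carol – Jon – Tara, which uses 2 edges, and Carol and Tara are not directly tied, so nothing shorter exists. So d(Carol,Tara) = 2.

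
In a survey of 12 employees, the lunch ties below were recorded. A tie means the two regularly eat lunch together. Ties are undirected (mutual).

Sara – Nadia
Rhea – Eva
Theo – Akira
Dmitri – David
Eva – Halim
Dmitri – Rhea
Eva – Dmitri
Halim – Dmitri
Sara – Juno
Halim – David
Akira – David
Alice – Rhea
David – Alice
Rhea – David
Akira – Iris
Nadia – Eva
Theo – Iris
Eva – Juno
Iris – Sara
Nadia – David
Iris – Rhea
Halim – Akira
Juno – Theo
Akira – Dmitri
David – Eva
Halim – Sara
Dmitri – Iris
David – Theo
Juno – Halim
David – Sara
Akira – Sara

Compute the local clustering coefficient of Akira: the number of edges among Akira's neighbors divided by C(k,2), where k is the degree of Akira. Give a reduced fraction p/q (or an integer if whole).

Akira's neighbors: David, Dmitri, Halim, Iris, Sara, and Theo (k = 6).
Possible neighbor pairs: C(6,2) = 15. Edges among them: David–Dmitri, David–Halim, David–Sara, David–Theo, Dmitri–Halim, Dmitri–Iris, Halim–Sara, Iris–Sara, Iris–Theo → e = 9.
Clustering(Akira) = 9/15 = 3/5.

3/5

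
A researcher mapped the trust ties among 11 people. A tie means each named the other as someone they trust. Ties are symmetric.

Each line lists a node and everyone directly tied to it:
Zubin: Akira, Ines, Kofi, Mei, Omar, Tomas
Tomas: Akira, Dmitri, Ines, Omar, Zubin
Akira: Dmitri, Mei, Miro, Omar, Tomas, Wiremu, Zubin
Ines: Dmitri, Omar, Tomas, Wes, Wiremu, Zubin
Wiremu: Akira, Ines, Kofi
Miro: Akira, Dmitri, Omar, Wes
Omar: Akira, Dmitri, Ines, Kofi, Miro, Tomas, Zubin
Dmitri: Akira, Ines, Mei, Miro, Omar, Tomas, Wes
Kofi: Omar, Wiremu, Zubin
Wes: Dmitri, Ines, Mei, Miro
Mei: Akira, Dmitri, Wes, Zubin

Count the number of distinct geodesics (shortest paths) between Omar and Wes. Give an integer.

The shortest distance is 2. The length-2 paths are: Omar–Miro–Wes; Omar–Ines–Wes; Omar–Dmitri–Wes.
That gives 3 distinct shortest paths.

3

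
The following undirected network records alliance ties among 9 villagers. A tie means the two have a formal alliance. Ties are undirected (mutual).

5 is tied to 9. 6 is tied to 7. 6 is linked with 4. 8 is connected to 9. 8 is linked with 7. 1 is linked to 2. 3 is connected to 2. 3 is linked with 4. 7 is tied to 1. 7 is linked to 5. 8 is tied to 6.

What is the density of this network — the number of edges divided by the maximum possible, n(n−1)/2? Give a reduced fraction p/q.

11/36

There are 11 edges and 9 nodes, so the maximum possible is C(9,2) = 36.
Density = 11/36.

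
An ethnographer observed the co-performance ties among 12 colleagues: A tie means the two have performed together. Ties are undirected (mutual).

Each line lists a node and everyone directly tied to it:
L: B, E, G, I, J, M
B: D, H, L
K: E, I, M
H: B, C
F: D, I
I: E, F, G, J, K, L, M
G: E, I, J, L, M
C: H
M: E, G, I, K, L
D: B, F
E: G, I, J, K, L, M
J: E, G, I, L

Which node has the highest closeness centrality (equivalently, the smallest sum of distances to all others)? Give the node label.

L

Farness (sum of distances to all others) for each node — B:20, C:38, D:26, E:20, F:23, G:21, H:28, I:18, J:22, K:26, L:17, M:21.
The smallest farness is 17, for L, so L has the highest closeness.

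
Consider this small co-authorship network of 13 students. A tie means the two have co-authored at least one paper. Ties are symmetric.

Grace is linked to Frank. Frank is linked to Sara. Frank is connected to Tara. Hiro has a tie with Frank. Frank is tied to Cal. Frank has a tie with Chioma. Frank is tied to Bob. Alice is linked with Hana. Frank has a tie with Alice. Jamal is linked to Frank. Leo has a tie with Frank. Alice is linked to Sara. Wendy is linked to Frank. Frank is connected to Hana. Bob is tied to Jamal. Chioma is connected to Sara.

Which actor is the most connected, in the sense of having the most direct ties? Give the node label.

Degrees — Alice:3, Bob:2, Cal:1, Chioma:2, Frank:12, Grace:1, Hana:2, Hiro:1, Jamal:2, Leo:1, Sara:3, Tara:1, Wendy:1.
The maximum is 12, attained only by Frank.

Frank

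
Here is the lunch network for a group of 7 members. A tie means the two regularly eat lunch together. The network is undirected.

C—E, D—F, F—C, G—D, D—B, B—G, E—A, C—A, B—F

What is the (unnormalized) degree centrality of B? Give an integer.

3

B is directly tied to D, F, and G. That is 3 neighbors, so the degree of B is 3.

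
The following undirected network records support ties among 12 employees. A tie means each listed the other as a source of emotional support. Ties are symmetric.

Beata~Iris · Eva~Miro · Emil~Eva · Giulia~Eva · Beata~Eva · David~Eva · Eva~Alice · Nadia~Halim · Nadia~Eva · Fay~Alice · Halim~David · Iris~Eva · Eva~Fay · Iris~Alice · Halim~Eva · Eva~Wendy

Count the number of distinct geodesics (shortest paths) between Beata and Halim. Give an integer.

The shortest distance is 2, and the only length-2 path is Beata–Eva–Halim. So there is exactly 1 shortest path.

1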